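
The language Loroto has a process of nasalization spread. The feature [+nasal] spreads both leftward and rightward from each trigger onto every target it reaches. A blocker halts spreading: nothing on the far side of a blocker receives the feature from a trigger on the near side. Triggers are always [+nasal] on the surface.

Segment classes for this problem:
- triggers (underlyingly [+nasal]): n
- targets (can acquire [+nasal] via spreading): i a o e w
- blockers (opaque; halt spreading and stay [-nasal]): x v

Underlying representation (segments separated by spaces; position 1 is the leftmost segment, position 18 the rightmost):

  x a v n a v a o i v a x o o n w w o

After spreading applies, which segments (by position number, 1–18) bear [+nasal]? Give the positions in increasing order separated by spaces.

From /n/ at 4 rightward: 5 /a/ → [+nasal]; 6 /v/ blocks.
From /n/ at 4 leftward: 3 /v/ blocks.
From /n/ at 15 rightward: 16 /w/ → [+nasal]; 17 /w/ → [+nasal]; 18 /o/ → [+nasal]; word edge.
From /n/ at 15 leftward: 14 /o/ → [+nasal]; 13 /o/ → [+nasal]; 12 /x/ blocks.
Targets with no active source: positions 2 7 8 9 11 stay [-nasal].

4 5 13 14 15 16 17 18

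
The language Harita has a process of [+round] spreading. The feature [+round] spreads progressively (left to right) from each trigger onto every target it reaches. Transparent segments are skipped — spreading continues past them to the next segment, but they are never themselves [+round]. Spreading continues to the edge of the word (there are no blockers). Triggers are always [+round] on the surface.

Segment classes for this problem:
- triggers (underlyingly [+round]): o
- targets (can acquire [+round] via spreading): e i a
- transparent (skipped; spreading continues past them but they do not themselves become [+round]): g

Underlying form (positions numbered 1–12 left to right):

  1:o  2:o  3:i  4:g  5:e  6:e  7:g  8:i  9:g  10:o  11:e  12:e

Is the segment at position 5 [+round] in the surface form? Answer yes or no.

yes

From /o/ at 1 rightward: 2 /o/ is itself a trigger — this domain ends here.
From /o/ at 2 rightward: 3 /i/ → [+round]; 4 /g/ transparent; 5 /e/ → [+round]; 6 /e/ → [+round]; 7 /g/ transparent; 8 /i/ → [+round]; 9 /g/ transparent; 10 /o/ is itself a trigger — this domain ends here.
From /o/ at 10 rightward: 11 /e/ → [+round]; 12 /e/ → [+round]; word edge.
[+round] positions on the surface: 1 2 3 5 6 8 10 11 12.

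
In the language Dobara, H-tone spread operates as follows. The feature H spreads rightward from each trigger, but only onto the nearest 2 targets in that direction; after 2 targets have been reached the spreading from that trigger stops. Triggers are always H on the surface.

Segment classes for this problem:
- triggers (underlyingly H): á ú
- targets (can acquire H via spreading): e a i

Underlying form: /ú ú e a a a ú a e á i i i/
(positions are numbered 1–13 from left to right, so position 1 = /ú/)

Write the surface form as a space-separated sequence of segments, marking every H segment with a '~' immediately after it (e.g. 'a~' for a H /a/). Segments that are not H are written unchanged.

From /ú/ at 1 rightward: 2 /ú/ is itself a trigger — this domain ends here.
From /ú/ at 2 rightward: 3 /e/ → H; 4 /a/ → H; bound reached.
From /ú/ at 7 rightward: 8 /a/ → H; 9 /e/ → H; bound reached.
From /á/ at 10 rightward: 11 /i/ → H; 12 /i/ → H; bound reached.
Targets with no active source: positions 5 6 13 stay [-high tone].
H positions on the surface: 1 2 3 4 7 8 9 10 11 12.

ú~ ú~ e~ a~ a a ú~ a~ e~ á~ i~ i~ i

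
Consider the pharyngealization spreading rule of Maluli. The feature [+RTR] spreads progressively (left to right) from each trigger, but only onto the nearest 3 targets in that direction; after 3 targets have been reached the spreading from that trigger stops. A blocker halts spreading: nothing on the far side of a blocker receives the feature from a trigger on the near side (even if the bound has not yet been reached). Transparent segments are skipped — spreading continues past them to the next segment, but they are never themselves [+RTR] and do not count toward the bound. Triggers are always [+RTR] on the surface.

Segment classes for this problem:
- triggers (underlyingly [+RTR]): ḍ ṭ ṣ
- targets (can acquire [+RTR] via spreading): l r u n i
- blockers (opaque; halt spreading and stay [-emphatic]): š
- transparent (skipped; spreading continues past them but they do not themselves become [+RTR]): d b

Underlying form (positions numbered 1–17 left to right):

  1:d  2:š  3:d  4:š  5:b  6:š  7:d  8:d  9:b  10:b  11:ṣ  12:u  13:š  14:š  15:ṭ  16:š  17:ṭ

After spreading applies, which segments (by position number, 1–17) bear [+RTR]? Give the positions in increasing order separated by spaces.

From /ṣ/ at 11 rightward: 12 /u/ → [+RTR]; 13 /š/ blocks.
From /ṭ/ at 15 rightward: 16 /š/ blocks.
From /ṭ/ at 17 rightward: word edge.

11 12 15 17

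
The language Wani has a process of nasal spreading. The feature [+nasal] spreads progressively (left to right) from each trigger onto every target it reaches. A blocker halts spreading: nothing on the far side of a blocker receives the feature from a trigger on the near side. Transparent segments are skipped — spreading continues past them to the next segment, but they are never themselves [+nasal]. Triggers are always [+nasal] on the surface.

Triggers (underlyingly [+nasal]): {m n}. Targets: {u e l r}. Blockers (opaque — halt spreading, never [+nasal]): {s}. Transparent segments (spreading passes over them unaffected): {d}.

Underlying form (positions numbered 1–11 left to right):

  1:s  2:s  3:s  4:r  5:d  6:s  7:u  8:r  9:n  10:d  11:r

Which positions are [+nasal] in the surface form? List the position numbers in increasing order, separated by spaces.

9 11

From /n/ at 9 rightward: 10 /d/ transparent; 11 /r/ → [+nasal]; word edge.
Targets with no active source: positions 4 7 8 stay [-nasal].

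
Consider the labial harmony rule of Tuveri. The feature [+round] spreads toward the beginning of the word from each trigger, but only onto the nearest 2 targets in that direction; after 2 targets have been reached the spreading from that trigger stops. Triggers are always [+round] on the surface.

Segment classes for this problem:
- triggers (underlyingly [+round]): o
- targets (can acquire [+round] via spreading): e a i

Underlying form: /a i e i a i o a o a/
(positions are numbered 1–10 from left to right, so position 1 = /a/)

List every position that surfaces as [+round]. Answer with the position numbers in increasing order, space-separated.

5 6 7 8 9

From /o/ at 7 leftward: 6 /i/ → [+round]; 5 /a/ → [+round]; bound reached.
From /o/ at 9 leftward: 8 /a/ → [+round]; 7 /o/ is itself a trigger — this domain ends here.
Targets with no active source: positions 1 2 3 4 10 stay [-round].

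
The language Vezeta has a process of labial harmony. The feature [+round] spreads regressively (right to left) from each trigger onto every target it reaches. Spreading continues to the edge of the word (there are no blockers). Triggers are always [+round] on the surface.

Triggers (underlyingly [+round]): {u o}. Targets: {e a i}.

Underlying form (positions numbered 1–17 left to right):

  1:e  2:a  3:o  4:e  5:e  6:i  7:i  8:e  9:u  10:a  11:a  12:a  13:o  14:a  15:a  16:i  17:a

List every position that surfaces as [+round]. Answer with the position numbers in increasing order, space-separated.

1 2 3 4 5 6 7 8 9 10 11 12 13

From /o/ at 3 leftward: 2 /a/ → [+round]; 1 /e/ → [+round]; word edge.
From /u/ at 9 leftward: 8 /e/ → [+round]; 7 /i/ → [+round]; 6 /i/ → [+round]; 5 /e/ → [+round]; 4 /e/ → [+round]; 3 /o/ is itself a trigger — this domain ends here.
From /o/ at 13 leftward: 12 /a/ → [+round]; 11 /a/ → [+round]; 10 /a/ → [+round]; 9 /u/ is itself a trigger — this domain ends here.
Targets with no active source: positions 14 15 16 17 stay [-round].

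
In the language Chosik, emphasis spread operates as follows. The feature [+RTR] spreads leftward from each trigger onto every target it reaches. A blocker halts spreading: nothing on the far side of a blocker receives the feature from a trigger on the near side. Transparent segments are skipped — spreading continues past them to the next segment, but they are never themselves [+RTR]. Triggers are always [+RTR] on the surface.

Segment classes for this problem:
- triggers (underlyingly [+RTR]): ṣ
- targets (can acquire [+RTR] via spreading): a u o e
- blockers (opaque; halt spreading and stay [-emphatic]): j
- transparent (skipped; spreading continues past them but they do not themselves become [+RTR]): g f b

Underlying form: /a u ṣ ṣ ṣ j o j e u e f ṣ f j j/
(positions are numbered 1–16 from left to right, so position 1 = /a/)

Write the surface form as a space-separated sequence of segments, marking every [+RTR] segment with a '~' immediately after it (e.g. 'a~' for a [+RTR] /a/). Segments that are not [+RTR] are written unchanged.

From /ṣ/ at 3 leftward: 2 /u/ → [+RTR]; 1 /a/ → [+RTR]; word edge.
From /ṣ/ at 4 leftward: 3 /ṣ/ is itself a trigger — this domain ends here.
From /ṣ/ at 5 leftward: 4 /ṣ/ is itself a trigger — this domain ends here.
From /ṣ/ at 13 leftward: 12 /f/ transparent; 11 /e/ → [+RTR]; 10 /u/ → [+RTR]; 9 /e/ → [+RTR]; 8 /j/ blocks.
Target with no active source: position 7 stays [-emphatic].
[+RTR] positions on the surface: 1 2 3 4 5 9 10 11 13.

a~ u~ ṣ~ ṣ~ ṣ~ j o j e~ u~ e~ f ṣ~ f j j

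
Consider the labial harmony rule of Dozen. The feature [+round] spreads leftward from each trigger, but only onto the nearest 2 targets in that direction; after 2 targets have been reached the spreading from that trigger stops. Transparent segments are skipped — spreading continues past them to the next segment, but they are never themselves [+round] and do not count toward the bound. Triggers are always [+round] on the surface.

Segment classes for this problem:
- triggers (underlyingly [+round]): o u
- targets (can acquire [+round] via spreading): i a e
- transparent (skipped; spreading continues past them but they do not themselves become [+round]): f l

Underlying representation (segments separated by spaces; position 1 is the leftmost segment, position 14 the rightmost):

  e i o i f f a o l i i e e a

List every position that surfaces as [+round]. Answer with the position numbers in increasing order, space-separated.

1 2 3 4 7 8

From /o/ at 3 leftward: 2 /i/ → [+round]; 1 /e/ → [+round]; bound reached.
From /o/ at 8 leftward: 7 /a/ → [+round]; 6 /f/ transparent; 5 /f/ transparent; 4 /i/ → [+round]; bound reached.
Targets with no active source: positions 10 11 12 13 14 stay [-round].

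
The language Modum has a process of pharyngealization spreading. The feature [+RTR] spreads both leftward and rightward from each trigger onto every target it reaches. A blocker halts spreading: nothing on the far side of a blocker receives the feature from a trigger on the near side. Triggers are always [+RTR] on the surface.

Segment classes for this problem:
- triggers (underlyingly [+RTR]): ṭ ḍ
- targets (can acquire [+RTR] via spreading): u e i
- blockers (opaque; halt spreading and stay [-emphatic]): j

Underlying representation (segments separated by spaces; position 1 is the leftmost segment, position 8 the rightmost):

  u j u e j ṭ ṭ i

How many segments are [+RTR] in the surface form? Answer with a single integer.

From /ṭ/ at 6 rightward: 7 /ṭ/ is itself a trigger — this domain ends here.
From /ṭ/ at 6 leftward: 5 /j/ blocks.
From /ṭ/ at 7 rightward: 8 /i/ → [+RTR]; word edge.
From /ṭ/ at 7 leftward: 6 /ṭ/ is itself a trigger — this domain ends here.
Targets with no active source: positions 1 3 4 stay [-emphatic].
[+RTR] positions on the surface: 6 7 8.

3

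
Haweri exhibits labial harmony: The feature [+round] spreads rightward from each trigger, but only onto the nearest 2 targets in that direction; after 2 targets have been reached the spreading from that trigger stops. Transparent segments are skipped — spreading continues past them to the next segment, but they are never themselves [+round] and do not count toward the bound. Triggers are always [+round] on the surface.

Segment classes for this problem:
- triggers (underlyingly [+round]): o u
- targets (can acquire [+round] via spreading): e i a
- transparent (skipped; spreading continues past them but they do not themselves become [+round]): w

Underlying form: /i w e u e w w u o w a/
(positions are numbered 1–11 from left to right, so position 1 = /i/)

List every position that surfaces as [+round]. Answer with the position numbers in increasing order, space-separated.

4 5 8 9 11

From /u/ at 4 rightward: 5 /e/ → [+round]; 6 /w/ transparent; 7 /w/ transparent; 8 /u/ is itself a trigger — this domain ends here.
From /u/ at 8 rightward: 9 /o/ is itself a trigger — this domain ends here.
From /o/ at 9 rightward: 10 /w/ transparent; 11 /a/ → [+round]; word edge.
Targets with no active source: positions 1 3 stay [-round].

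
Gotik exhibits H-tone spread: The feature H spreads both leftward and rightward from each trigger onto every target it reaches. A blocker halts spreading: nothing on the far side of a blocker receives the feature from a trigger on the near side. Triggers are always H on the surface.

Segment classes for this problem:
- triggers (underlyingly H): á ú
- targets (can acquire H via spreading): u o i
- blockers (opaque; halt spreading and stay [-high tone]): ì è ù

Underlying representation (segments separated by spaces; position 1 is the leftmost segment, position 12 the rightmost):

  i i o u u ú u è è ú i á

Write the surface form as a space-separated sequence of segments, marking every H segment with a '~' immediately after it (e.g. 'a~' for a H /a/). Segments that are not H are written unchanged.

From /ú/ at 6 rightward: 7 /u/ → H; 8 /è/ blocks.
From /ú/ at 6 leftward: 5 /u/ → H; 4 /u/ → H; 3 /o/ → H; 2 /i/ → H; 1 /i/ → H; word edge.
From /ú/ at 10 rightward: 11 /i/ → H; 12 /á/ is itself a trigger — this domain ends here.
From /ú/ at 10 leftward: 9 /è/ blocks.
From /á/ at 12 rightward: word edge.
From /á/ at 12 leftward: 11 /i/ → H; 10 /ú/ is itself a trigger — this domain ends here.
H positions on the surface: 1 2 3 4 5 6 7 10 11 12.

i~ i~ o~ u~ u~ ú~ u~ è è ú~ i~ á~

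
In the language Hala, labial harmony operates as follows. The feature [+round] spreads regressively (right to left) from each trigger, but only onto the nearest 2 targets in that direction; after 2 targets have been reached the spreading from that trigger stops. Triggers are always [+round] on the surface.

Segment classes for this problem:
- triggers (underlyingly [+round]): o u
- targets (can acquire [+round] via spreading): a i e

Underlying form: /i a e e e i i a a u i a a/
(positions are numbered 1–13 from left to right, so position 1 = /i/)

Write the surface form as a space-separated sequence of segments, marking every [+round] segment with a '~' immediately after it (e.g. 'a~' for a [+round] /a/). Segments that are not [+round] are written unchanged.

i a e e e i i a~ a~ u~ i a a

From /u/ at 10 leftward: 9 /a/ → [+round]; 8 /a/ → [+round]; bound reached.
Targets with no active source: positions 1 2 3 4 5 6 7 11 12 13 stay [-round].
[+round] positions on the surface: 8 9 10.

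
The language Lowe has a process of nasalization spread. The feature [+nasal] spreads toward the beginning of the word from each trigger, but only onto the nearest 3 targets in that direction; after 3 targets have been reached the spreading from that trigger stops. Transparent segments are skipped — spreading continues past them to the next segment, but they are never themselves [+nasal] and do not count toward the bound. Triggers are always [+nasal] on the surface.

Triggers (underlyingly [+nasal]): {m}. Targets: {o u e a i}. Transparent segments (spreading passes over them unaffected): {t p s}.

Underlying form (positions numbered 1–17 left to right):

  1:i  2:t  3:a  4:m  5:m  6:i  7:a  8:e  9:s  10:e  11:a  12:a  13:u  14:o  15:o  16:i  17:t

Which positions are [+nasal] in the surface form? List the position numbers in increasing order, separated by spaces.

1 3 4 5

From /m/ at 4 leftward: 3 /a/ → [+nasal]; 2 /t/ transparent; 1 /i/ → [+nasal]; word edge.
From /m/ at 5 leftward: 4 /m/ is itself a trigger — this domain ends here.
Targets with no active source: positions 6 7 8 10 11 12 13 14 15 16 stay [-nasal].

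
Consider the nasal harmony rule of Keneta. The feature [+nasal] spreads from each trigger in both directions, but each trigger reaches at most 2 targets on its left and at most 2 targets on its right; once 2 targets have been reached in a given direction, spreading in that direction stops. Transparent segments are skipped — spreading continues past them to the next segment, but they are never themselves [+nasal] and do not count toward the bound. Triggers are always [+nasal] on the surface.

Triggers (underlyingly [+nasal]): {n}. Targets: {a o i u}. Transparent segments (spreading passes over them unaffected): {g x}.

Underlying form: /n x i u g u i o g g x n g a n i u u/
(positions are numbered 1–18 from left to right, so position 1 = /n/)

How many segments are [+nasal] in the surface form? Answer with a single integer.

10

From /n/ at 1 rightward: 2 /x/ transparent; 3 /i/ → [+nasal]; 4 /u/ → [+nasal]; bound reached.
From /n/ at 1 leftward: word edge.
From /n/ at 12 rightward: 13 /g/ transparent; 14 /a/ → [+nasal]; 15 /n/ is itself a trigger — this domain ends here.
From /n/ at 12 leftward: 11 /x/ transparent; 10 /g/ transparent; 9 /g/ transparent; 8 /o/ → [+nasal]; 7 /i/ → [+nasal]; bound reached.
From /n/ at 15 rightward: 16 /i/ → [+nasal]; 17 /u/ → [+nasal]; bound reached.
From /n/ at 15 leftward: 14 /a/ → [+nasal]; 13 /g/ transparent; 12 /n/ is itself a trigger — this domain ends here.
Targets with no active source: positions 6 18 stay [-nasal].
[+nasal] positions on the surface: 1 3 4 7 8 12 14 15 16 17.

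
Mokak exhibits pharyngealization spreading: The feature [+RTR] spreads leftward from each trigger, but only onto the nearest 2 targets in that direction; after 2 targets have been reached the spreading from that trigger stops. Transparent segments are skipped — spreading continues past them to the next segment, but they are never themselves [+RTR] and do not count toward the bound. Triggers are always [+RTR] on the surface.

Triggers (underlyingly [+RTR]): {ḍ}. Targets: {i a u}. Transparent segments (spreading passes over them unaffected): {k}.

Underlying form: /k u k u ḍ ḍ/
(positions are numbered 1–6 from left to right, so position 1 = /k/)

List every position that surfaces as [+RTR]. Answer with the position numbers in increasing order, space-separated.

2 4 5 6

From /ḍ/ at 5 leftward: 4 /u/ → [+RTR]; 3 /k/ transparent; 2 /u/ → [+RTR]; bound reached.
From /ḍ/ at 6 leftward: 5 /ḍ/ is itself a trigger — this domain ends here.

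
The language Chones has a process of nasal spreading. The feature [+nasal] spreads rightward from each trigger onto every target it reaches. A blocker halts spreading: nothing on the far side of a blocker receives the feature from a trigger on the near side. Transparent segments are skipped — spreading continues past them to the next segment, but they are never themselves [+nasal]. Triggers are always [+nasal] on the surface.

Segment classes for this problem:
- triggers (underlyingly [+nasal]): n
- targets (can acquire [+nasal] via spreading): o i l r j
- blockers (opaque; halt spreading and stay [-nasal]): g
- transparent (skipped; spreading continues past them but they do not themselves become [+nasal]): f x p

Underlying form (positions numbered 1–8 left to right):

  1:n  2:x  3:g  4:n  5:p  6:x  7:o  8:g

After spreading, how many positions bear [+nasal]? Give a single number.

3

From /n/ at 1 rightward: 2 /x/ transparent; 3 /g/ blocks.
From /n/ at 4 rightward: 5 /p/ transparent; 6 /x/ transparent; 7 /o/ → [+nasal]; 8 /g/ blocks.
[+nasal] positions on the surface: 1 4 7.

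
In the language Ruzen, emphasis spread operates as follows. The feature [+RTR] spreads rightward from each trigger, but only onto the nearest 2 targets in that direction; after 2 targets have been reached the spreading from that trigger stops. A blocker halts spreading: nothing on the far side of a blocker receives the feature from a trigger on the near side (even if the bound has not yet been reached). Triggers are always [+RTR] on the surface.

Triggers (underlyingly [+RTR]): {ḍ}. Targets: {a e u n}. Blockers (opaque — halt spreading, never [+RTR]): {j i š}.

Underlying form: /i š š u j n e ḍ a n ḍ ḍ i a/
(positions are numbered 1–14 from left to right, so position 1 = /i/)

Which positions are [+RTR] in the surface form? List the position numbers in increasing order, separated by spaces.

From /ḍ/ at 8 rightward: 9 /a/ → [+RTR]; 10 /n/ → [+RTR]; bound reached.
From /ḍ/ at 11 rightward: 12 /ḍ/ is itself a trigger — this domain ends here.
From /ḍ/ at 12 rightward: 13 /i/ blocks.
Targets with no active source: positions 4 6 7 14 stay [-emphatic].

8 9 10 11 12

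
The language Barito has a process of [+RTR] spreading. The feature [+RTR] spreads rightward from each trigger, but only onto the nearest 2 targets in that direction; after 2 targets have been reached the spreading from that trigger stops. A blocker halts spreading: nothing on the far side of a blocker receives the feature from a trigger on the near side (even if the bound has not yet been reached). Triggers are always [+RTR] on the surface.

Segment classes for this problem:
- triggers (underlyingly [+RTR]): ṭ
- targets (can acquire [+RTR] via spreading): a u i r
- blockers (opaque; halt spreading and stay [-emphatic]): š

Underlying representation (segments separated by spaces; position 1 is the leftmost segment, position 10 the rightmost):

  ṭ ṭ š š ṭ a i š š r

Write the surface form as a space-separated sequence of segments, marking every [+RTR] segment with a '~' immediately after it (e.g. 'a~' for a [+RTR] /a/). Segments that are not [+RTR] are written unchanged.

ṭ~ ṭ~ š š ṭ~ a~ i~ š š r

From /ṭ/ at 1 rightward: 2 /ṭ/ is itself a trigger — this domain ends here.
From /ṭ/ at 2 rightward: 3 /š/ blocks.
From /ṭ/ at 5 rightward: 6 /a/ → [+RTR]; 7 /i/ → [+RTR]; bound reached.
Target with no active source: position 10 stays [-emphatic].
[+RTR] positions on the surface: 1 2 5 6 7.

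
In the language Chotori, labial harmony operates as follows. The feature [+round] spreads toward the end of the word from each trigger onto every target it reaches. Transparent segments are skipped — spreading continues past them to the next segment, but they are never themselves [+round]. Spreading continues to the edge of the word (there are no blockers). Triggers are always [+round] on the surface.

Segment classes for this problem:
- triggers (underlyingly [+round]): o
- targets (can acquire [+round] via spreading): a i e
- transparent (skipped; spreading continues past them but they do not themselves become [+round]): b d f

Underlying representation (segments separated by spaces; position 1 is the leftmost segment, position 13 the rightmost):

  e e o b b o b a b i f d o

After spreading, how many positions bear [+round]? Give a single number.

From /o/ at 3 rightward: 4 /b/ transparent; 5 /b/ transparent; 6 /o/ is itself a trigger — this domain ends here.
From /o/ at 6 rightward: 7 /b/ transparent; 8 /a/ → [+round]; 9 /b/ transparent; 10 /i/ → [+round]; 11 /f/ transparent; 12 /d/ transparent; 13 /o/ is itself a trigger — this domain ends here.
From /o/ at 13 rightward: word edge.
Targets with no active source: positions 1 2 stay [-round].
[+round] positions on the surface: 3 6 8 10 13.

5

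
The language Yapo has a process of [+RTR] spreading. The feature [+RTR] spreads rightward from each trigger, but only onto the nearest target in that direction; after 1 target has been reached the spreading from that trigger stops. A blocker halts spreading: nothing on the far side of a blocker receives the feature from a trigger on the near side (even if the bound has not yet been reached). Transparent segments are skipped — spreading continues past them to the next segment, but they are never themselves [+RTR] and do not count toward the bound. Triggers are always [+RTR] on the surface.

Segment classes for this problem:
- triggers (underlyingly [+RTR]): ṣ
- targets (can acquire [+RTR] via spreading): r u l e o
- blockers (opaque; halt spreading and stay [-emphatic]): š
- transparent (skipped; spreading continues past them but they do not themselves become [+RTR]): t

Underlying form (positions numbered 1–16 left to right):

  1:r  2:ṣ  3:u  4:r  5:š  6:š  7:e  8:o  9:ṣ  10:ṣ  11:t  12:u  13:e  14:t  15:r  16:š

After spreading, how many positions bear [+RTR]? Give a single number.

From /ṣ/ at 2 rightward: 3 /u/ → [+RTR]; bound reached.
From /ṣ/ at 9 rightward: 10 /ṣ/ is itself a trigger — this domain ends here.
From /ṣ/ at 10 rightward: 11 /t/ transparent; 12 /u/ → [+RTR]; bound reached.
Targets with no active source: positions 1 4 7 8 13 15 stay [-emphatic].
[+RTR] positions on the surface: 2 3 9 10 12.

5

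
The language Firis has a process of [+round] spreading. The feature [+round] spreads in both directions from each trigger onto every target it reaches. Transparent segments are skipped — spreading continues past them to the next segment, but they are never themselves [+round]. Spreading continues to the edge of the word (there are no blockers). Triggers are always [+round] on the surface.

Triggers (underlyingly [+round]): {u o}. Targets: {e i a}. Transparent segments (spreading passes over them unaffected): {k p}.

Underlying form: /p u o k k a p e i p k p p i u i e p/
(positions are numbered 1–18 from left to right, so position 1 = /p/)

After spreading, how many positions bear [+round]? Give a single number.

From /u/ at 2 rightward: 3 /o/ is itself a trigger — this domain ends here.
From /u/ at 2 leftward: 1 /p/ transparent; word edge.
From /o/ at 3 rightward: 4 /k/ transparent; 5 /k/ transparent; 6 /a/ → [+round]; 7 /p/ transparent; 8 /e/ → [+round]; 9 /i/ → [+round]; 10 /p/ transparent; 11 /k/ transparent; 12 /p/ transparent; 13 /p/ transparent; 14 /i/ → [+round]; 15 /u/ is itself a trigger — this domain ends here.
From /o/ at 3 leftward: 2 /u/ is itself a trigger — this domain ends here.
From /u/ at 15 rightward: 16 /i/ → [+round]; 17 /e/ → [+round]; 18 /p/ transparent; word edge.
From /u/ at 15 leftward: 14 /i/ → [+round]; 13 /p/ transparent; 12 /p/ transparent; 11 /k/ transparent; 10 /p/ transparent; 9 /i/ → [+round]; 8 /e/ → [+round]; 7 /p/ transparent; 6 /a/ → [+round]; 5 /k/ transparent; 4 /k/ transparent; 3 /o/ is itself a trigger — this domain ends here.
[+round] positions on the surface: 2 3 6 8 9 14 15 16 17.

9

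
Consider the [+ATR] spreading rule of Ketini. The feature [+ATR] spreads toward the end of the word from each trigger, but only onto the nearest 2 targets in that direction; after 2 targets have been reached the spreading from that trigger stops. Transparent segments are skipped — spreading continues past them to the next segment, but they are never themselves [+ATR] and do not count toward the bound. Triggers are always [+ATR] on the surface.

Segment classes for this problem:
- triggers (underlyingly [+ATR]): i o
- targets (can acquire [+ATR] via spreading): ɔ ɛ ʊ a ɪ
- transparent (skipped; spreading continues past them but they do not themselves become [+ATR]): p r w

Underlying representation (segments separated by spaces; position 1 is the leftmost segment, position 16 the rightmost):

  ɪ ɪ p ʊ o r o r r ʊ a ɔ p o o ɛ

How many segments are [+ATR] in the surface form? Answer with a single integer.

7

From /o/ at 5 rightward: 6 /r/ transparent; 7 /o/ is itself a trigger — this domain ends here.
From /o/ at 7 rightward: 8 /r/ transparent; 9 /r/ transparent; 10 /ʊ/ → [+ATR]; 11 /a/ → [+ATR]; bound reached.
From /o/ at 14 rightward: 15 /o/ is itself a trigger — this domain ends here.
From /o/ at 15 rightward: 16 /ɛ/ → [+ATR]; word edge.
Targets with no active source: positions 1 2 4 12 stay [-ATR].
[+ATR] positions on the surface: 5 7 10 11 14 15 16.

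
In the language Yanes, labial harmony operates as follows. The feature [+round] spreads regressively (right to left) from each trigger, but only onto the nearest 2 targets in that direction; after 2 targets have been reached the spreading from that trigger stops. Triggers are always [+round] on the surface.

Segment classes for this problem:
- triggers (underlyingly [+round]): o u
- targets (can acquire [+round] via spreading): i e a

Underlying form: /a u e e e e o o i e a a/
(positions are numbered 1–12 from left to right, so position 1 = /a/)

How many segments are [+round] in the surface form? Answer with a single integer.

6

From /u/ at 2 leftward: 1 /a/ → [+round]; word edge.
From /o/ at 7 leftward: 6 /e/ → [+round]; 5 /e/ → [+round]; bound reached.
From /o/ at 8 leftward: 7 /o/ is itself a trigger — this domain ends here.
Targets with no active source: positions 3 4 9 10 11 12 stay [-round].
[+round] positions on the surface: 1 2 5 6 7 8.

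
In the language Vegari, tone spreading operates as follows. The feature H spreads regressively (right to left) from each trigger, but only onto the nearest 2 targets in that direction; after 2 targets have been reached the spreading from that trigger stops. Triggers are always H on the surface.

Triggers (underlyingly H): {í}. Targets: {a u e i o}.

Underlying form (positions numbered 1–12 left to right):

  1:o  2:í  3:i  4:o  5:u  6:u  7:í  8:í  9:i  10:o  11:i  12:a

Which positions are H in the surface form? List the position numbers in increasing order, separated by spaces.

1 2 5 6 7 8

From /í/ at 2 leftward: 1 /o/ → H; word edge.
From /í/ at 7 leftward: 6 /u/ → H; 5 /u/ → H; bound reached.
From /í/ at 8 leftward: 7 /í/ is itself a trigger — this domain ends here.
Targets with no active source: positions 3 4 9 10 11 12 stay [-high tone].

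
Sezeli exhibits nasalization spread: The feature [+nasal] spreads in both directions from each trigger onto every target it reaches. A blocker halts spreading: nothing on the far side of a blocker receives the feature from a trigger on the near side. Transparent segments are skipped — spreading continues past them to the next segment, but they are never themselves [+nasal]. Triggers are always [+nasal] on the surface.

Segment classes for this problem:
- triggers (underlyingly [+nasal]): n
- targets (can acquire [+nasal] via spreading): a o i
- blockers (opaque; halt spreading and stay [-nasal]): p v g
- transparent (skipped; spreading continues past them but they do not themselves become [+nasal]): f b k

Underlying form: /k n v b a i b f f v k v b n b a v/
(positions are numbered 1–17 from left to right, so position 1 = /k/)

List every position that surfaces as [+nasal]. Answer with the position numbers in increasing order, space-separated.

2 14 16

From /n/ at 2 rightward: 3 /v/ blocks.
From /n/ at 2 leftward: 1 /k/ transparent; word edge.
From /n/ at 14 rightward: 15 /b/ transparent; 16 /a/ → [+nasal]; 17 /v/ blocks.
From /n/ at 14 leftward: 13 /b/ transparent; 12 /v/ blocks.
Targets with no active source: positions 5 6 stay [-nasal].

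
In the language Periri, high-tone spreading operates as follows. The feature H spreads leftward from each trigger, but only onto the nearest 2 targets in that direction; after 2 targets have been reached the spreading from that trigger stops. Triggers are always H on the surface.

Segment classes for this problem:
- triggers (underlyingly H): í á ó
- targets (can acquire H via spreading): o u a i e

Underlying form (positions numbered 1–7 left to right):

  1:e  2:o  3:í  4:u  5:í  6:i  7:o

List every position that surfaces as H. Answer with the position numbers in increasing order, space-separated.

1 2 3 4 5

From /í/ at 3 leftward: 2 /o/ → H; 1 /e/ → H; bound reached.
From /í/ at 5 leftward: 4 /u/ → H; 3 /í/ is itself a trigger — this domain ends here.
Targets with no active source: positions 6 7 stay [-high tone].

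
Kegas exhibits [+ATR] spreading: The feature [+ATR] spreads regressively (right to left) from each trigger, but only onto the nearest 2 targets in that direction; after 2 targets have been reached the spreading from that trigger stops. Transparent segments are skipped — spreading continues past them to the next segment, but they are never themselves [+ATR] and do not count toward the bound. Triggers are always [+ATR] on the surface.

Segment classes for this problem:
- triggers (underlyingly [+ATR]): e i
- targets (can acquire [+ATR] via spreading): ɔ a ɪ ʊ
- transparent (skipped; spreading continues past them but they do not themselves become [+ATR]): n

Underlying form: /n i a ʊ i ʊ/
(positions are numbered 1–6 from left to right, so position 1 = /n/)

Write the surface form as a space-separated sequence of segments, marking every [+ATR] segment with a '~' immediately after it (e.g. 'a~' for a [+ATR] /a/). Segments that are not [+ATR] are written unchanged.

From /i/ at 2 leftward: 1 /n/ transparent; word edge.
From /i/ at 5 leftward: 4 /ʊ/ → [+ATR]; 3 /a/ → [+ATR]; bound reached.
Target with no active source: position 6 stays [-ATR].
[+ATR] positions on the surface: 2 3 4 5.

n i~ a~ ʊ~ i~ ʊ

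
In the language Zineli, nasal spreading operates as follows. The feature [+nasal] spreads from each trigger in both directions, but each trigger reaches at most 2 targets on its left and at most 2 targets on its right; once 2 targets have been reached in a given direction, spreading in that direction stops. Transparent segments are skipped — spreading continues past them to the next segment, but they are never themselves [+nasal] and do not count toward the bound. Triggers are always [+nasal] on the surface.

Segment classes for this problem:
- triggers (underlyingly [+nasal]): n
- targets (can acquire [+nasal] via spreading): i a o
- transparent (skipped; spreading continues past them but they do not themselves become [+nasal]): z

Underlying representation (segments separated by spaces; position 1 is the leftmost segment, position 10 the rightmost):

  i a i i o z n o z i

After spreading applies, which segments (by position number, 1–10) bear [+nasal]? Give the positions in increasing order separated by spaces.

4 5 7 8 10

From /n/ at 7 rightward: 8 /o/ → [+nasal]; 9 /z/ transparent; 10 /i/ → [+nasal]; bound reached.
From /n/ at 7 leftward: 6 /z/ transparent; 5 /o/ → [+nasal]; 4 /i/ → [+nasal]; bound reached.
Targets with no active source: positions 1 2 3 stay [-nasal].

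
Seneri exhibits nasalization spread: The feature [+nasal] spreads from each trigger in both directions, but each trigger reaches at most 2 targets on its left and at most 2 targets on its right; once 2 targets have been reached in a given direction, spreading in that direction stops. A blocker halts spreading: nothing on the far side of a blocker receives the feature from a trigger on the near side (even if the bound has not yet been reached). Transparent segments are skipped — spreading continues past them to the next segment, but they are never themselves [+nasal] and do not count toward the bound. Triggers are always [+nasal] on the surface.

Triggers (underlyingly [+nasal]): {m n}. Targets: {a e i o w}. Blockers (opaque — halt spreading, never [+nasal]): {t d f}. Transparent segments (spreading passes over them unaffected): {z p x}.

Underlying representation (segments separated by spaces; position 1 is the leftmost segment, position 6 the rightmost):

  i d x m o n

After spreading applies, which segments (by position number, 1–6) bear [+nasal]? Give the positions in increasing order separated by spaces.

From /m/ at 4 rightward: 5 /o/ → [+nasal]; 6 /n/ is itself a trigger — this domain ends here.
From /m/ at 4 leftward: 3 /x/ transparent; 2 /d/ blocks.
From /n/ at 6 rightward: word edge.
From /n/ at 6 leftward: 5 /o/ → [+nasal]; 4 /m/ is itself a trigger — this domain ends here.
Target with no active source: position 1 stays [-nasal].

4 5 6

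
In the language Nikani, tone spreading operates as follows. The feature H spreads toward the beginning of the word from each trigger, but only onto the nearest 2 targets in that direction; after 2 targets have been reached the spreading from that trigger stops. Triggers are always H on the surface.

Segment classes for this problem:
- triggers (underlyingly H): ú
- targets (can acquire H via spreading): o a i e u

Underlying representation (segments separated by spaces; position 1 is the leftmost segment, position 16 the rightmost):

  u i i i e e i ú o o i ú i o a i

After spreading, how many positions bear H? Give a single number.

From /ú/ at 8 leftward: 7 /i/ → H; 6 /e/ → H; bound reached.
From /ú/ at 12 leftward: 11 /i/ → H; 10 /o/ → H; bound reached.
Targets with no active source: positions 1 2 3 4 5 9 13 14 15 16 stay [-high tone].
H positions on the surface: 6 7 8 10 11 12.

6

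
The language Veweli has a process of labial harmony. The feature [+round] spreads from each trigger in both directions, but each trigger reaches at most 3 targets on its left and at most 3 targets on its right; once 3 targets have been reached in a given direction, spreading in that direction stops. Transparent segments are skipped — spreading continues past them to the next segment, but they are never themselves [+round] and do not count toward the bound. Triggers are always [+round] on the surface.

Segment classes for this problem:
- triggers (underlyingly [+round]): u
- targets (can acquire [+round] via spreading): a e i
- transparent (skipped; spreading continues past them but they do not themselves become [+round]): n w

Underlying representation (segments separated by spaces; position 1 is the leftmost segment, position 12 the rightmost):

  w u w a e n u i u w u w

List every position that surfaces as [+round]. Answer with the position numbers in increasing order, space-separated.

2 4 5 7 8 9 11

From /u/ at 2 rightward: 3 /w/ transparent; 4 /a/ → [+round]; 5 /e/ → [+round]; 6 /n/ transparent; 7 /u/ is itself a trigger — this domain ends here.
From /u/ at 2 leftward: 1 /w/ transparent; word edge.
From /u/ at 7 rightward: 8 /i/ → [+round]; 9 /u/ is itself a trigger — this domain ends here.
From /u/ at 7 leftward: 6 /n/ transparent; 5 /e/ → [+round]; 4 /a/ → [+round]; 3 /w/ transparent; 2 /u/ is itself a trigger — this domain ends here.
From /u/ at 9 rightward: 10 /w/ transparent; 11 /u/ is itself a trigger — this domain ends here.
From /u/ at 9 leftward: 8 /i/ → [+round]; 7 /u/ is itself a trigger — this domain ends here.
From /u/ at 11 rightward: 12 /w/ transparent; word edge.
From /u/ at 11 leftward: 10 /w/ transparent; 9 /u/ is itself a trigger — this domain ends here.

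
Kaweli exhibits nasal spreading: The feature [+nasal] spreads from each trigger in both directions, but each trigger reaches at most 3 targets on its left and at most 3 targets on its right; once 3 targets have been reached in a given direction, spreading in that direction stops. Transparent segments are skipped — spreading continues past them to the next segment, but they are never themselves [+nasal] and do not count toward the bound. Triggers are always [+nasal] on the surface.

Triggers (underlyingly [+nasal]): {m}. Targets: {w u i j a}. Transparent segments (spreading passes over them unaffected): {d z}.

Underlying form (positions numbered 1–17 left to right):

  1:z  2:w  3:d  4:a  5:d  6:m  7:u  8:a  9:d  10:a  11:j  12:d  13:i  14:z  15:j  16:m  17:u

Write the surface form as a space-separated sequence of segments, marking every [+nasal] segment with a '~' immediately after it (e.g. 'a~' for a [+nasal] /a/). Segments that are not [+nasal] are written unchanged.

z w~ d a~ d m~ u~ a~ d a~ j~ d i~ z j~ m~ u~

From /m/ at 6 rightward: 7 /u/ → [+nasal]; 8 /a/ → [+nasal]; 9 /d/ transparent; 10 /a/ → [+nasal]; bound reached.
From /m/ at 6 leftward: 5 /d/ transparent; 4 /a/ → [+nasal]; 3 /d/ transparent; 2 /w/ → [+nasal]; 1 /z/ transparent; word edge.
From /m/ at 16 rightward: 17 /u/ → [+nasal]; word edge.
From /m/ at 16 leftward: 15 /j/ → [+nasal]; 14 /z/ transparent; 13 /i/ → [+nasal]; 12 /d/ transparent; 11 /j/ → [+nasal]; bound reached.
[+nasal] positions on the surface: 2 4 6 7 8 10 11 13 15 16 17.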